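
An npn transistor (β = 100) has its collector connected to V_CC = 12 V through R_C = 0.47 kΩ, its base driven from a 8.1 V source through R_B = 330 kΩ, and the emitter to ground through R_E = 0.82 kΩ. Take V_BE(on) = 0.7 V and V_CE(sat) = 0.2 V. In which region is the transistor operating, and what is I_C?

active; I_C ≈ 1.8 mA

Assume active. Base-emitter loop: I_B = (V_BB − V_BE)/(R_B + (β+1)R_E) = (8.1 − 0.7)/(330 + 101×0.82) = 0.0179 mA.
I_C = β·I_B = 100×0.0179 = 1.79 mA.
V_CE = V_CC − I_C·R_C − I_E·R_E = 12 − 1.79×0.47 − 1.81×0.82 = 9.67 V > V_CE(sat), so the active-region assumption holds.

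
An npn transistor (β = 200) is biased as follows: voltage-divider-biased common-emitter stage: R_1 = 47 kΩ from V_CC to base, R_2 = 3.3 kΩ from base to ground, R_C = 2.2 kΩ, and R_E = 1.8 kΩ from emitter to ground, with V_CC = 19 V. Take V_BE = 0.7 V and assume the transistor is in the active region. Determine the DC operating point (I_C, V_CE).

I_C ≈ 0.3 mA, V_CE ≈ 18 V

Thevenize the base divider: V_Th = V_CC·R_2/(R_1+R_2) = 19×3.3/50.3 = 1.25 V, R_Th = R_1‖R_2 = 3.08 kΩ.
Base-emitter loop: V_Th = I_B·R_Th + V_BE + (β+1)I_B·R_E, so I_B = (1.25 − 0.7) / (3.08 + 201×1.8) = 0.0015 mA.
I_C = β·I_B = 200×0.0015 = 0.3 mA, and I_E = (β+1)I_B = 0.301 mA.
V_CE = V_CC − I_C·R_C − I_E·R_E = 19 − 0.3×2.2 − 0.301×1.8 = 17.8 V.
V_CE = 17.8 V > 0.2 V confirms active-region operation.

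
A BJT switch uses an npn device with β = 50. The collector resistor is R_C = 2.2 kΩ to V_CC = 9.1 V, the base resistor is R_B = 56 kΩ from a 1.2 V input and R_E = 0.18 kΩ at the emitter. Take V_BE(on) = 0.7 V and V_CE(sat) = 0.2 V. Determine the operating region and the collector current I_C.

Assume active. Base-emitter loop: I_B = (V_BB − V_BE)/(R_B + (β+1)R_E) = (1.2 − 0.7)/(56 + 51×0.18) = 0.00767 mA.
I_C = β·I_B = 50×0.00767 = 0.384 mA.
V_CE = V_CC − I_C·R_C − I_E·R_E = 9.1 − 0.384×2.2 − 0.391×0.18 = 8.19 V > V_CE(sat), so the active-region assumption holds.

active; I_C ≈ 0.38 mA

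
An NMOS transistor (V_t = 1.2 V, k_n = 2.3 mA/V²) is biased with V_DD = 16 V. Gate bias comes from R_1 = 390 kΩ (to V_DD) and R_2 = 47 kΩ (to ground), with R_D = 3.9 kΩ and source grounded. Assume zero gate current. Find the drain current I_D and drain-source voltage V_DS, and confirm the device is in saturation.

V_G = V_DD·R_2/(R_1+R_2) = 16×47/437 = 1.72 V. With the source grounded, V_GS = V_G = 1.72 V.
Assume saturation: I_D = (k_n/2)(V_GS − V_t)² = (2.3/2)×(1.72 − 1.2)² = 1.15×0.521² = 0.312 mA.
V_DS = V_DD − I_D·R_D = 16 − 0.312×3.9 = 14.8 V.
Saturation requires V_DS ≥ V_GS − V_t = 0.521 V; 14.8 ≥ 0.521 ✓.

I_D ≈ 0.31 mA, V_DS ≈ 15 V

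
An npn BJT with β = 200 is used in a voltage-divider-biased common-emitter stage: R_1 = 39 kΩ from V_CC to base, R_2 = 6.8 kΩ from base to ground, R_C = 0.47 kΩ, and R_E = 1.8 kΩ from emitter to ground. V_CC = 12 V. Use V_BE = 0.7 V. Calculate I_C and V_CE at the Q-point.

Thevenize the base divider: V_Th = V_CC·R_2/(R_1+R_2) = 12×6.8/45.8 = 1.78 V, R_Th = R_1‖R_2 = 5.79 kΩ.
Base-emitter loop: V_Th = I_B·R_Th + V_BE + (β+1)I_B·R_E, so I_B = (1.78 − 0.7) / (5.79 + 201×1.8) = 0.00294 mA.
I_C = β·I_B = 200×0.00294 = 0.589 mA, and I_E = (β+1)I_B = 0.591 mA.
V_CE = V_CC − I_C·R_C − I_E·R_E = 12 − 0.589×0.47 − 0.591×1.8 = 10.7 V.
V_CE = 10.7 V > 0.2 V confirms active-region operation.

I_C ≈ 0.59 mA, V_CE ≈ 11 V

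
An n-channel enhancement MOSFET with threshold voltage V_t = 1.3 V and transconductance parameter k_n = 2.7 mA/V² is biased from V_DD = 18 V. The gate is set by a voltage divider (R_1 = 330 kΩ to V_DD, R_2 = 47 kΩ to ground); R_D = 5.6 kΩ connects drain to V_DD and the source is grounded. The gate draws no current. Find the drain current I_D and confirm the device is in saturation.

I_D ≈ 1.2 mA

V_G = V_DD·R_2/(R_1+R_2) = 18×47/377 = 2.24 V. With the source grounded, V_GS = V_G = 2.24 V.
Assume saturation: I_D = (k_n/2)(V_GS − V_t)² = (2.7/2)×(2.24 − 1.3)² = 1.35×0.944² = 1.2 mA.
V_DS = V_DD − I_D·R_D = 18 − 1.2×5.6 = 11.3 V.
Saturation requires V_DS ≥ V_GS − V_t = 0.944 V; 11.3 ≥ 0.944 ✓.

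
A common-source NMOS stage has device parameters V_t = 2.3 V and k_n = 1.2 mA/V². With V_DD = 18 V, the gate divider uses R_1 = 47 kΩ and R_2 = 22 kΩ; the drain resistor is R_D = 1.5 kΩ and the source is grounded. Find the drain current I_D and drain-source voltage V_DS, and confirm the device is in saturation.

V_G = V_DD·R_2/(R_1+R_2) = 18×22/69 = 5.74 V. With the source grounded, V_GS = V_G = 5.74 V.
Assume saturation: I_D = (k_n/2)(V_GS − V_t)² = (1.2/2)×(5.74 − 2.3)² = 0.6×3.44² = 7.1 mA.
V_DS = V_DD − I_D·R_D = 18 − 7.1×1.5 = 7.36 V.
Saturation requires V_DS ≥ V_GS − V_t = 3.44 V; 7.36 ≥ 3.44 ✓.

I_D ≈ 7.1 mA, V_DS ≈ 7.4 V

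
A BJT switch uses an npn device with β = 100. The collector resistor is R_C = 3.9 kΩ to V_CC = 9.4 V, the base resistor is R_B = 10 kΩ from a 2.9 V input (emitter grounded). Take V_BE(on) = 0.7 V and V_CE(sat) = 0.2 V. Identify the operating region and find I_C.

Assume active: I_B = (2.9 − 0.7)/10 = 0.22 mA, giving I_C = β·I_B = 22 mA.
But then V_CE = 9.4 − 22×3.9 = -76.4 V < V_CE(sat) = 0.2 V — impossible in the active region.
So the transistor is saturated. With V_CE = 0.2 V, I_C = (V_CC − 0.2)/R_C = 9.2/3.9 = 2.36 mA.
Check: β·I_B = 22 mA > I_C = 2.36 mA, confirming saturation.

saturation; I_C ≈ 2.4 mA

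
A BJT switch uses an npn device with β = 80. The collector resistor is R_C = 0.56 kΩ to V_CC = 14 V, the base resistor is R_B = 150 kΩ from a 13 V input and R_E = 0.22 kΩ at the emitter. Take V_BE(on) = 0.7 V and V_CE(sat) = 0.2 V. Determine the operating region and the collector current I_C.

active; I_C ≈ 5.9 mA

Assume active. Base-emitter loop: I_B = (V_BB − V_BE)/(R_B + (β+1)R_E) = (13 − 0.7)/(150 + 81×0.22) = 0.0733 mA.
I_C = β·I_B = 80×0.0733 = 5.86 mA.
V_CE = V_CC − I_C·R_C − I_E·R_E = 14 − 5.86×0.56 − 5.94×0.22 = 9.41 V > V_CE(sat), so the active-region assumption holds.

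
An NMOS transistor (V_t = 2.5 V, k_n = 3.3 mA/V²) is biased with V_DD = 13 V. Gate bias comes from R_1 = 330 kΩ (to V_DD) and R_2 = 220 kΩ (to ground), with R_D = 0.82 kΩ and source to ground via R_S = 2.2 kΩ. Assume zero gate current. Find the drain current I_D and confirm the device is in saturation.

V_G = V_DD·R_2/(R_1+R_2) = 13×220/550 = 5.2 V.
Assume saturation: I_D = (k_n/2)(V_GS − V_t)² with V_GS = V_G − I_D·R_S = 5.2 − 2.2·I_D.
Substituting gives 7.99·I_D² − 20.6·I_D + 12 = 0, with roots I_D = 0.893 or 1.69 mA.
The root I_D = 1.69 mA gives V_GS = 1.49 V ≤ V_t, so take I_D = 0.893 mA.
Then V_GS = 3.24 V and V_DS = V_DD − I_D(R_D+R_S) = 13 − 0.893×3.02 = 10.3 V.
Saturation requires V_DS ≥ V_GS − V_t = 0.736 V; 10.3 ≥ 0.736 ✓.

I_D ≈ 0.89 mA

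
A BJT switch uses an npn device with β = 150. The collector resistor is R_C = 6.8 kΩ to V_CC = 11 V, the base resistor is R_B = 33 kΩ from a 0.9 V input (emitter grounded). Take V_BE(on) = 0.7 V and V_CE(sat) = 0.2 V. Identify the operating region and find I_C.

Assume active. Base-emitter loop: I_B = (V_BB − V_BE)/R_B = (0.9 − 0.7)/33 = 0.00606 mA.
I_C = β·I_B = 150×0.00606 = 0.909 mA.
V_CE = V_CC − I_C·R_C = 11 − 0.909×6.8 = 4.82 V > V_CE(sat), so the active-region assumption holds.

active; I_C ≈ 0.91 mA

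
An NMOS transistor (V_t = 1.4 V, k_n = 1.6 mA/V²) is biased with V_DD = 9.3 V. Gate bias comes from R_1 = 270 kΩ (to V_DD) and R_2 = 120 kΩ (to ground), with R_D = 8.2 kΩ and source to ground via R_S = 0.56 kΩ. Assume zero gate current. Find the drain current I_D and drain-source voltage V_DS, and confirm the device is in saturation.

V_G = V_DD·R_2/(R_1+R_2) = 9.3×120/390 = 2.86 V.
Assume saturation: I_D = (k_n/2)(V_GS − V_t)² with V_GS = V_G − I_D·R_S = 2.86 − 0.56·I_D.
Substituting gives 0.251·I_D² − 2.31·I_D + 1.71 = 0, with roots I_D = 0.811 or 8.39 mA.
The root I_D = 8.39 mA gives V_GS = -1.84 V ≤ V_t, so take I_D = 0.811 mA.
Then V_GS = 2.41 V and V_DS = V_DD − I_D(R_D+R_S) = 9.3 − 0.811×8.76 = 2.19 V.
Saturation requires V_DS ≥ V_GS − V_t = 1.01 V; 2.19 ≥ 1.01 ✓.

I_D ≈ 0.81 mA, V_DS ≈ 2.2 V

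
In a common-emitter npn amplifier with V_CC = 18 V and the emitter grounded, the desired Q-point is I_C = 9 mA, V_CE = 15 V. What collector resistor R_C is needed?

Collector loop: V_CC = I_C·R_C + V_CE.
R_C = (V_CC − V_CE)/I_C = (18 − 15)/9 = 0.333 kΩ.

R_C ≈ 0.33 kΩ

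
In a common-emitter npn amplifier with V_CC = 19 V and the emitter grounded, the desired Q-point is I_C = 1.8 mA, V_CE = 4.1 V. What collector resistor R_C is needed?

R_C ≈ 8.3 kΩ

Collector loop: V_CC = I_C·R_C + V_CE.
R_C = (V_CC − V_CE)/I_C = (19 − 4.1)/1.8 = 8.28 kΩ.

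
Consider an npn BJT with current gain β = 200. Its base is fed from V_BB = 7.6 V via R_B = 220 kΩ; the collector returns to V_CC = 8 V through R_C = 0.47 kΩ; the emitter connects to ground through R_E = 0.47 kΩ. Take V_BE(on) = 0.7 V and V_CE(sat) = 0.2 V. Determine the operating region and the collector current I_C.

active; I_C ≈ 4.4 mA

Assume active. Base-emitter loop: I_B = (V_BB − V_BE)/(R_B + (β+1)R_E) = (7.6 − 0.7)/(220 + 201×0.47) = 0.0219 mA.
I_C = β·I_B = 200×0.0219 = 4.39 mA.
V_CE = V_CC − I_C·R_C − I_E·R_E = 8 − 4.39×0.47 − 4.41×0.47 = 3.86 V > V_CE(sat), so the active-region assumption holds.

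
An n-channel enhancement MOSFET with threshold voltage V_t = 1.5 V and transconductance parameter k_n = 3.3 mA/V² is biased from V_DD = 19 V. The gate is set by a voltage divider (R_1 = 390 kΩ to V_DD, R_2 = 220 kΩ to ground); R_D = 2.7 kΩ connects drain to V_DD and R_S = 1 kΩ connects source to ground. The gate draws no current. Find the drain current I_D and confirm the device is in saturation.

V_G = V_DD·R_2/(R_1+R_2) = 19×220/610 = 6.85 V.
Assume saturation: I_D = (k_n/2)(V_GS − V_t)² with V_GS = V_G − I_D·R_S = 6.85 − 1·I_D.
Substituting gives 1.65·I_D² − 18.7·I_D + 47.3 = 0, with roots I_D = 3.83 or 7.48 mA.
The root I_D = 7.48 mA gives V_GS = -0.629 V ≤ V_t, so take I_D = 3.83 mA.
Then V_GS = 3.02 V and V_DS = V_DD − I_D(R_D+R_S) = 19 − 3.83×3.7 = 4.83 V.
Saturation requires V_DS ≥ V_GS − V_t = 1.52 V; 4.83 ≥ 1.52 ✓.

I_D ≈ 3.8 mA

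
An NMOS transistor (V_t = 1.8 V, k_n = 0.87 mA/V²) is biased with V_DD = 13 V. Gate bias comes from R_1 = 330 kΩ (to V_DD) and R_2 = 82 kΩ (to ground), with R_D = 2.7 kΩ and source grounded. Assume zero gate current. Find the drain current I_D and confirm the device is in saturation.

V_G = V_DD·R_2/(R_1+R_2) = 13×82/412 = 2.59 V. With the source grounded, V_GS = V_G = 2.59 V.
Assume saturation: I_D = (k_n/2)(V_GS − V_t)² = (0.87/2)×(2.59 − 1.8)² = 0.435×0.787² = 0.27 mA.
V_DS = V_DD − I_D·R_D = 13 − 0.27×2.7 = 12.3 V.
Saturation requires V_DS ≥ V_GS − V_t = 0.787 V; 12.3 ≥ 0.787 ✓.

I_D ≈ 0.27 mA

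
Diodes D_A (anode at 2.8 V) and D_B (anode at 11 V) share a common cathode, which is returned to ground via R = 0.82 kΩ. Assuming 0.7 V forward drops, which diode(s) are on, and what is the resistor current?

Assume both conduct. Then node N would need to be at both 2.8−0.7 = 2.1 V and 11−0.7 = 10.3 V, which is impossible.
Assume only D_B conducts: V_N = 11 − 0.7 = 10.3 V, so I_R = 10.3/0.82 = 12.6 mA.
Check D_A: its anode-to-cathode voltage is 2.8 − 10.3 = -7.5 V < 0.7 V, so it is off. The assumption is consistent.

Only D_B conducts; I_R ≈ 13 mA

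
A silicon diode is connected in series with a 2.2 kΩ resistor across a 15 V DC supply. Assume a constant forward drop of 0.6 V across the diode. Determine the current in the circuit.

KVL around the loop: 15 = V_D + I·R = 0.6 + I × 2.2 kΩ.
So I = (15 − 0.6) / 2.2 kΩ = 14.4 / 2.2 = 6.55 mA.

I ≈ 6.5 mA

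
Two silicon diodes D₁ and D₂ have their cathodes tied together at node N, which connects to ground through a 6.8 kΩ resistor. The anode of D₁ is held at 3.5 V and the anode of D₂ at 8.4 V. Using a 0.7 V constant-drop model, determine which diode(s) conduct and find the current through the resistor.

Assume both conduct. Then node N would need to be at both 3.5−0.7 = 2.8 V and 8.4−0.7 = 7.7 V, which is impossible.
Assume only D₂ conducts: V_N = 8.4 − 0.7 = 7.7 V, so I_R = 7.7/6.8 = 1.13 mA.
Check D₁: its anode-to-cathode voltage is 3.5 − 7.7 = -4.2 V < 0.7 V, so it is off. The assumption is consistent.

Only D₂ conducts; I_R ≈ 1.1 mA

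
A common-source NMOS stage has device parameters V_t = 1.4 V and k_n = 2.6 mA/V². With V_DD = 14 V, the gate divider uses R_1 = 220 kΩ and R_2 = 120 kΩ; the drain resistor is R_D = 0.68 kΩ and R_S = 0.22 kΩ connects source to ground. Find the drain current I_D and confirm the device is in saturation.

V_G = V_DD·R_2/(R_1+R_2) = 14×120/340 = 4.94 V.
Assume saturation: I_D = (k_n/2)(V_GS − V_t)² with V_GS = V_G − I_D·R_S = 4.94 − 0.22·I_D.
Substituting gives 0.0629·I_D² − 3.03·I_D + 16.3 = 0, with roots I_D = 6.18 or 41.9 mA.
The root I_D = 41.9 mA gives V_GS = -4.28 V ≤ V_t, so take I_D = 6.18 mA.
Then V_GS = 3.58 V and V_DS = V_DD − I_D(R_D+R_S) = 14 − 6.18×0.9 = 8.44 V.
Saturation requires V_DS ≥ V_GS − V_t = 2.18 V; 8.44 ≥ 2.18 ✓.

I_D ≈ 6.2 mA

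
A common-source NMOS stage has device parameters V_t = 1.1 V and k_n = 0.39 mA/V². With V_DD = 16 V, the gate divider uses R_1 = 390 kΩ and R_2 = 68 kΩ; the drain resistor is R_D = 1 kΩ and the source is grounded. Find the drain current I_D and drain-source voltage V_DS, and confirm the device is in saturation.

V_G = V_DD·R_2/(R_1+R_2) = 16×68/458 = 2.38 V. With the source grounded, V_GS = V_G = 2.38 V.
Assume saturation: I_D = (k_n/2)(V_GS − V_t)² = (0.39/2)×(2.38 − 1.1)² = 0.195×1.28² = 0.317 mA.
V_DS = V_DD − I_D·R_D = 16 − 0.317×1 = 15.7 V.
Saturation requires V_DS ≥ V_GS − V_t = 1.28 V; 15.7 ≥ 1.28 ✓.

I_D ≈ 0.32 mA, V_DS ≈ 16 V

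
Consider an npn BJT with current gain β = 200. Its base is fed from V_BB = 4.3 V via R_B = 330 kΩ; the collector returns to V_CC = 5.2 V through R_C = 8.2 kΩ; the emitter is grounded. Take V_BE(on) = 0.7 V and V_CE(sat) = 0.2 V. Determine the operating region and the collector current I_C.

saturation; I_C ≈ 0.61 mA

Assume active: I_B = (4.3 − 0.7)/330 = 0.0109 mA, giving I_C = β·I_B = 2.18 mA.
But then V_CE = 5.2 − 2.18×8.2 = -12.7 V < V_CE(sat) = 0.2 V — impossible in the active region.
So the transistor is saturated. With V_CE = 0.2 V, I_C = (V_CC − 0.2)/R_C = 5/8.2 = 0.61 mA.
Check: β·I_B = 2.18 mA > I_C = 0.61 mA, confirming saturation.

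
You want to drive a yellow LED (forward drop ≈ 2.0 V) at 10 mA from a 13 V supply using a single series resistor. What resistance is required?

The resistor drops V_S − V_D = 13 − 2.0 = 11 V at 10 mA.
R = 11 V / 10 mA = 1.1 kΩ.

R ≈ 1.1 kΩ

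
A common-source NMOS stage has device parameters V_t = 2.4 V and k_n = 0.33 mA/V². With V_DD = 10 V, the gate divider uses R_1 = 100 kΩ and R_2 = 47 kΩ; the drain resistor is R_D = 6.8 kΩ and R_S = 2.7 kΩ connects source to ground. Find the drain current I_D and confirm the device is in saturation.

I_D ≈ 0.064 mA

V_G = V_DD·R_2/(R_1+R_2) = 10×47/147 = 3.2 V.
Assume saturation: I_D = (k_n/2)(V_GS − V_t)² with V_GS = V_G − I_D·R_S = 3.2 − 2.7·I_D.
Substituting gives 1.2·I_D² − 1.71·I_D + 0.105 = 0, with roots I_D = 0.0642 or 1.36 mA.
The root I_D = 1.36 mA gives V_GS = -0.469 V ≤ V_t, so take I_D = 0.0642 mA.
Then V_GS = 3.02 V and V_DS = V_DD − I_D(R_D+R_S) = 10 − 0.0642×9.5 = 9.39 V.
Saturation requires V_DS ≥ V_GS − V_t = 0.624 V; 9.39 ≥ 0.624 ✓.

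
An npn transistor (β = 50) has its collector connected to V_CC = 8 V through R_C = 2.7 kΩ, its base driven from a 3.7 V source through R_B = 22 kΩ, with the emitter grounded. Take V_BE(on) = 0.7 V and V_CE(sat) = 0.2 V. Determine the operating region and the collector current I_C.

Assume active: I_B = (3.7 − 0.7)/22 = 0.136 mA, giving I_C = β·I_B = 6.82 mA.
But then V_CE = 8 − 6.82×2.7 = -10.4 V < V_CE(sat) = 0.2 V — impossible in the active region.
So the transistor is saturated. With V_CE = 0.2 V, I_C = (V_CC − 0.2)/R_C = 7.8/2.7 = 2.89 mA.
Check: β·I_B = 6.82 mA > I_C = 2.89 mA, confirming saturation.

saturation; I_C ≈ 2.9 mA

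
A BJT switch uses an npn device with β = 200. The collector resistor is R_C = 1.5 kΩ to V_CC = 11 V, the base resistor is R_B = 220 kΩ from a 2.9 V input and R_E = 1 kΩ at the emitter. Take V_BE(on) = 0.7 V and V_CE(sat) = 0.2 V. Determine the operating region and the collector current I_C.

Assume active. Base-emitter loop: I_B = (V_BB − V_BE)/(R_B + (β+1)R_E) = (2.9 − 0.7)/(220 + 201×1) = 0.00523 mA.
I_C = β·I_B = 200×0.00523 = 1.05 mA.
V_CE = V_CC − I_C·R_C − I_E·R_E = 11 − 1.05×1.5 − 1.05×1 = 8.38 V > V_CE(sat), so the active-region assumption holds.

active; I_C ≈ 1 mA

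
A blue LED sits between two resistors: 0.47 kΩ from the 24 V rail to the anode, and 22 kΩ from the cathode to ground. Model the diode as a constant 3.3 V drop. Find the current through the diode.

I ≈ 0.92 mA

The two resistors are in series with the diode, so KVL gives 24 = I·0.47 + 3.3 + I·22.
I = (24 − 3.3) / (0.47 + 22) kΩ = 20.7 / 22.5 = 0.921 mA.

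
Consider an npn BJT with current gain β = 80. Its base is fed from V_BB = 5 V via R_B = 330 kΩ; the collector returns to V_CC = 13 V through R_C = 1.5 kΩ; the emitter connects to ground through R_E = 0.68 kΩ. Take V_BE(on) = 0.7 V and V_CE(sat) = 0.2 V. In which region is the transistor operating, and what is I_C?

Assume active. Base-emitter loop: I_B = (V_BB − V_BE)/(R_B + (β+1)R_E) = (5 − 0.7)/(330 + 81×0.68) = 0.0112 mA.
I_C = β·I_B = 80×0.0112 = 0.893 mA.
V_CE = V_CC − I_C·R_C − I_E·R_E = 13 − 0.893×1.5 − 0.904×0.68 = 11 V > V_CE(sat), so the active-region assumption holds.

active; I_C ≈ 0.89 mA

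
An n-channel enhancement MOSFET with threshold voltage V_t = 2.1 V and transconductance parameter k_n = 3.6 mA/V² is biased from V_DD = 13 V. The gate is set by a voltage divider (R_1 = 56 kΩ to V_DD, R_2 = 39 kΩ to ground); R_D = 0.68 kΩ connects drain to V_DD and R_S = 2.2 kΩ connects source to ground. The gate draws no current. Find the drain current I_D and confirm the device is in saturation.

V_G = V_DD·R_2/(R_1+R_2) = 13×39/95 = 5.34 V.
Assume saturation: I_D = (k_n/2)(V_GS − V_t)² with V_GS = V_G − I_D·R_S = 5.34 − 2.2·I_D.
Substituting gives 8.71·I_D² − 26.6·I_D + 18.9 = 0, with roots I_D = 1.11 or 1.94 mA.
The root I_D = 1.94 mA gives V_GS = 1.06 V ≤ V_t, so take I_D = 1.11 mA.
Then V_GS = 2.89 V and V_DS = V_DD − I_D(R_D+R_S) = 13 − 1.11×2.88 = 9.79 V.
Saturation requires V_DS ≥ V_GS − V_t = 0.787 V; 9.79 ≥ 0.787 ✓.

I_D ≈ 1.1 mA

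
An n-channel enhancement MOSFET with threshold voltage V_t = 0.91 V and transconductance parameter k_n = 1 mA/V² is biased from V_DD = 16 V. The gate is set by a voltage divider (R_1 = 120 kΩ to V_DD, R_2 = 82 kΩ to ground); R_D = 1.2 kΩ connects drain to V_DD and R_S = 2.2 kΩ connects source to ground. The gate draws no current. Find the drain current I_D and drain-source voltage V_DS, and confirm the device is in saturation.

V_G = V_DD·R_2/(R_1+R_2) = 16×82/202 = 6.5 V.
Assume saturation: I_D = (k_n/2)(V_GS − V_t)² with V_GS = V_G − I_D·R_S = 6.5 − 2.2·I_D.
Substituting gives 2.42·I_D² − 13.3·I_D + 15.6 = 0, with roots I_D = 1.7 or 3.79 mA.
The root I_D = 3.79 mA gives V_GS = -1.84 V ≤ V_t, so take I_D = 1.7 mA.
Then V_GS = 2.75 V and V_DS = V_DD − I_D(R_D+R_S) = 16 − 1.7×3.4 = 10.2 V.
Saturation requires V_DS ≥ V_GS − V_t = 1.84 V; 10.2 ≥ 1.84 ✓.

I_D ≈ 1.7 mA, V_DS ≈ 10 V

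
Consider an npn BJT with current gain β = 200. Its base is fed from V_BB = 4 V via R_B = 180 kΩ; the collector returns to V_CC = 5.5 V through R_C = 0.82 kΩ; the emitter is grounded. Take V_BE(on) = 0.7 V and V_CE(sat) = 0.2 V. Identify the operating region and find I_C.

Assume active. Base-emitter loop: I_B = (V_BB − V_BE)/R_B = (4 − 0.7)/180 = 0.0183 mA.
I_C = β·I_B = 200×0.0183 = 3.67 mA.
V_CE = V_CC − I_C·R_C = 5.5 − 3.67×0.82 = 2.49 V > V_CE(sat), so the active-region assumption holds.

active; I_C ≈ 3.7 mA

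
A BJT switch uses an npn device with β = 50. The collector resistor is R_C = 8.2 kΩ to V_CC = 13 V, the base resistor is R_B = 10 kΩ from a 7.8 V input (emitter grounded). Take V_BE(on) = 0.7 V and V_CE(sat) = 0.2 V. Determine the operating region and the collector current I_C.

Assume active: I_B = (7.8 − 0.7)/10 = 0.71 mA, giving I_C = β·I_B = 35.5 mA.
But then V_CE = 13 − 35.5×8.2 = -278 V < V_CE(sat) = 0.2 V — impossible in the active region.
So the transistor is saturated. With V_CE = 0.2 V, I_C = (V_CC − 0.2)/R_C = 12.8/8.2 = 1.56 mA.
Check: β·I_B = 35.5 mA > I_C = 1.56 mA, confirming saturation.

saturation; I_C ≈ 1.6 mA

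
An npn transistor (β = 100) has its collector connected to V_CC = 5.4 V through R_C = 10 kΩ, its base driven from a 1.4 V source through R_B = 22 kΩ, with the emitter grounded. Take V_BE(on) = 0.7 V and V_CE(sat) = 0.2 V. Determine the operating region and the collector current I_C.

saturation; I_C ≈ 0.52 mA

Assume active: I_B = (1.4 − 0.7)/22 = 0.0318 mA, giving I_C = β·I_B = 3.18 mA.
But then V_CE = 5.4 − 3.18×10 = -26.4 V < V_CE(sat) = 0.2 V — impossible in the active region.
So the transistor is saturated. With V_CE = 0.2 V, I_C = (V_CC − 0.2)/R_C = 5.2/10 = 0.52 mA.
Check: β·I_B = 3.18 mA > I_C = 0.52 mA, confirming saturation.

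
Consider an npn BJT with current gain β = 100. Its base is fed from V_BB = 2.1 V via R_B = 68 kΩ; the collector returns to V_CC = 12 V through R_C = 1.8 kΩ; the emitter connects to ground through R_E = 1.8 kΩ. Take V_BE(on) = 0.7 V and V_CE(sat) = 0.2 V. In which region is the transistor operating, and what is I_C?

active; I_C ≈ 0.56 mA

Assume active. Base-emitter loop: I_B = (V_BB − V_BE)/(R_B + (β+1)R_E) = (2.1 − 0.7)/(68 + 101×1.8) = 0.0056 mA.
I_C = β·I_B = 100×0.0056 = 0.56 mA.
V_CE = V_CC − I_C·R_C − I_E·R_E = 12 − 0.56×1.8 − 0.566×1.8 = 9.97 V > V_CE(sat), so the active-region assumption holds.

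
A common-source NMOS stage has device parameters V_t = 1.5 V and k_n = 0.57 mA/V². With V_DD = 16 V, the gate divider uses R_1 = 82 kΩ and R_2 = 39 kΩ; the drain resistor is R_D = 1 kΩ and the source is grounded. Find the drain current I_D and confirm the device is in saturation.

I_D ≈ 3.8 mA

V_G = V_DD·R_2/(R_1+R_2) = 16×39/121 = 5.16 V. With the source grounded, V_GS = V_G = 5.16 V.
Assume saturation: I_D = (k_n/2)(V_GS − V_t)² = (0.57/2)×(5.16 − 1.5)² = 0.285×3.66² = 3.81 mA.
V_DS = V_DD − I_D·R_D = 16 − 3.81×1 = 12.2 V.
Saturation requires V_DS ≥ V_GS − V_t = 3.66 V; 12.2 ≥ 3.66 ✓.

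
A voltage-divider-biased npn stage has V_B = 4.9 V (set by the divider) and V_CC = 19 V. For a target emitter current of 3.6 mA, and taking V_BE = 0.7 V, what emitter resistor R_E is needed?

R_E ≈ 1.2 kΩ

V_E = V_B − V_BE = 4.9 − 0.7 = 4.2 V.
R_E = V_E / I_E = 4.2 / 3.6 = 1.17 kΩ.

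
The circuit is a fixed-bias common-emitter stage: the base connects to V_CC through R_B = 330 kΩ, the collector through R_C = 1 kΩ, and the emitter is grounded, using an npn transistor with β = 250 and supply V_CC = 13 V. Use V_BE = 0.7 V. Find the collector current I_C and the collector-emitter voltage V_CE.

I_C ≈ 9.3 mA, V_CE ≈ 3.7 V

Base loop: V_CC = I_B·R_B + V_BE, so I_B = (13 − 0.7)/330 kΩ = 0.0373 mA.
In the active region I_C = β·I_B = 250 × 0.0373 = 9.32 mA.
Collector loop: V_CE = V_CC − I_C·R_C = 13 − 9.32×1 = 3.68 V.
Since V_CE = 3.68 V > V_CE(sat) ≈ 0.2 V, the transistor is in the active region as assumed.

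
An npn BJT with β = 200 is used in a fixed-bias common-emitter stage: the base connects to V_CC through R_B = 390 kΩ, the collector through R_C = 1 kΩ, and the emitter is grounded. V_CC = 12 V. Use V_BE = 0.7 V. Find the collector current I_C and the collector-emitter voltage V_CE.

I_C ≈ 5.8 mA, V_CE ≈ 6.2 V

Base loop: V_CC = I_B·R_B + V_BE, so I_B = (12 − 0.7)/390 kΩ = 0.029 mA.
In the active region I_C = β·I_B = 200 × 0.029 = 5.79 mA.
Collector loop: V_CE = V_CC − I_C·R_C = 12 − 5.79×1 = 6.21 V.
Since V_CE = 6.21 V > V_CE(sat) ≈ 0.2 V, the transistor is in the active region as assumed.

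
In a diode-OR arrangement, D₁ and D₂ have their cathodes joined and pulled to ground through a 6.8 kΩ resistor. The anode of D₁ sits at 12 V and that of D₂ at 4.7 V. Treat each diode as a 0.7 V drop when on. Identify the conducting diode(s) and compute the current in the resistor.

Assume both conduct. Then node N would need to be at both 12−0.7 = 11.3 V and 4.7−0.7 = 4 V, which is impossible.
Assume only D₁ conducts: V_N = 12 − 0.7 = 11.3 V, so I_R = 11.3/6.8 = 1.66 mA.
Check D₂: its anode-to-cathode voltage is 4.7 − 11.3 = -6.6 V < 0.7 V, so it is off. The assumption is consistent.

Only D₁ conducts; I_R ≈ 1.7 mA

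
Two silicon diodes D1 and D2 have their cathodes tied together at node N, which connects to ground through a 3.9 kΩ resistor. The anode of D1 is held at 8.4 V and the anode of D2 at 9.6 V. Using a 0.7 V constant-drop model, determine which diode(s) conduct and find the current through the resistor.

Assume both conduct. Then node N would need to be at both 8.4−0.7 = 7.7 V and 9.6−0.7 = 8.9 V, which is impossible.
Assume only D2 conducts: V_N = 9.6 − 0.7 = 8.9 V, so I_R = 8.9/3.9 = 2.28 mA.
Check D1: its anode-to-cathode voltage is 8.4 − 8.9 = -0.5 V < 0.7 V, so it is off. The assumption is consistent.

Only D2 conducts; I_R ≈ 2.3 mA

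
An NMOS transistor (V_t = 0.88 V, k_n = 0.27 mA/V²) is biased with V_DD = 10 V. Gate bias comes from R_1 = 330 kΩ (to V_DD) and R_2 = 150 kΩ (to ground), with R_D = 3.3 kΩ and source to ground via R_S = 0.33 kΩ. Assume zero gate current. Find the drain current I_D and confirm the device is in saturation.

V_G = V_DD·R_2/(R_1+R_2) = 10×150/480 = 3.12 V.
Assume saturation: I_D = (k_n/2)(V_GS − V_t)² with V_GS = V_G − I_D·R_S = 3.12 − 0.33·I_D.
Substituting gives 0.0147·I_D² − 1.2·I_D + 0.68 = 0, with roots I_D = 0.571 or 81.1 mA.
The root I_D = 81.1 mA gives V_GS = -23.6 V ≤ V_t, so take I_D = 0.571 mA.
Then V_GS = 2.94 V and V_DS = V_DD − I_D(R_D+R_S) = 10 − 0.571×3.63 = 7.93 V.
Saturation requires V_DS ≥ V_GS − V_t = 2.06 V; 7.93 ≥ 2.06 ✓.

I_D ≈ 0.57 mA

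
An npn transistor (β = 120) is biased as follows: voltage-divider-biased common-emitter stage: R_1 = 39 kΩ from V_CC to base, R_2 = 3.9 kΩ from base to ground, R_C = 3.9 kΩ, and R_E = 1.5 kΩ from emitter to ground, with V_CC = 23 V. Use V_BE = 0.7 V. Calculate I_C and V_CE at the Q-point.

Thevenize the base divider: V_Th = V_CC·R_2/(R_1+R_2) = 23×3.9/42.9 = 2.09 V, R_Th = R_1‖R_2 = 3.55 kΩ.
Base-emitter loop: V_Th = I_B·R_Th + V_BE + (β+1)I_B·R_E, so I_B = (2.09 − 0.7) / (3.55 + 121×1.5) = 0.00752 mA.
I_C = β·I_B = 120×0.00752 = 0.902 mA, and I_E = (β+1)I_B = 0.91 mA.
V_CE = V_CC − I_C·R_C − I_E·R_E = 23 − 0.902×3.9 − 0.91×1.5 = 18.1 V.
V_CE = 18.1 V > 0.2 V confirms active-region operation.

I_C ≈ 0.9 mA, V_CE ≈ 18 V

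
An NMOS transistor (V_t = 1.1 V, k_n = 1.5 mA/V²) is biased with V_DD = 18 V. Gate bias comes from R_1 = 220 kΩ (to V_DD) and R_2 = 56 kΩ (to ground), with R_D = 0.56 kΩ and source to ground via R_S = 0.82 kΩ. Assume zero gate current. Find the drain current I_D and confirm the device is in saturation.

V_G = V_DD·R_2/(R_1+R_2) = 18×56/276 = 3.65 V.
Assume saturation: I_D = (k_n/2)(V_GS − V_t)² with V_GS = V_G − I_D·R_S = 3.65 − 0.82·I_D.
Substituting gives 0.504·I_D² − 4.14·I_D + 4.89 = 0, with roots I_D = 1.43 or 6.78 mA.
The root I_D = 6.78 mA gives V_GS = -1.91 V ≤ V_t, so take I_D = 1.43 mA.
Then V_GS = 2.48 V and V_DS = V_DD − I_D(R_D+R_S) = 18 − 1.43×1.38 = 16 V.
Saturation requires V_DS ≥ V_GS − V_t = 1.38 V; 16 ≥ 1.38 ✓.

I_D ≈ 1.4 mA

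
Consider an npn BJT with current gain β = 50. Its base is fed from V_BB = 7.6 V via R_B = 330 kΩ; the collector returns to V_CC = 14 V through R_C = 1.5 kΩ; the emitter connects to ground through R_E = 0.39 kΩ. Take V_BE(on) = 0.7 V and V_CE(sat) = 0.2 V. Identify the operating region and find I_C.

active; I_C ≈ 0.99 mA

Assume active. Base-emitter loop: I_B = (V_BB − V_BE)/(R_B + (β+1)R_E) = (7.6 − 0.7)/(330 + 51×0.39) = 0.0197 mA.
I_C = β·I_B = 50×0.0197 = 0.986 mA.
V_CE = V_CC − I_C·R_C − I_E·R_E = 14 − 0.986×1.5 − 1.01×0.39 = 12.1 V > V_CE(sat), so the active-region assumption holds.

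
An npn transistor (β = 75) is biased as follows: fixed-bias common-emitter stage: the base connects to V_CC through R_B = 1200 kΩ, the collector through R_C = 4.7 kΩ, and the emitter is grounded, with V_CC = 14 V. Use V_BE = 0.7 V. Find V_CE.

V_CE ≈ 10 V

Base loop: V_CC = I_B·R_B + V_BE, so I_B = (14 − 0.7)/1200 kΩ = 0.0111 mA.
In the active region I_C = β·I_B = 75 × 0.0111 = 0.831 mA.
Collector loop: V_CE = V_CC − I_C·R_C = 14 − 0.831×4.7 = 10.1 V.
Since V_CE = 10.1 V > V_CE(sat) ≈ 0.2 V, the transistor is in the active region as assumed.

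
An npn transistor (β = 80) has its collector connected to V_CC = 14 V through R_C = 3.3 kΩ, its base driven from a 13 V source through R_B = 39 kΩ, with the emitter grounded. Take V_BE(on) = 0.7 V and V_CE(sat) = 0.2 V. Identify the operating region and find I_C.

Assume active: I_B = (13 − 0.7)/39 = 0.315 mA, giving I_C = β·I_B = 25.2 mA.
But then V_CE = 14 − 25.2×3.3 = -69.3 V < V_CE(sat) = 0.2 V — impossible in the active region.
So the transistor is saturated. With V_CE = 0.2 V, I_C = (V_CC − 0.2)/R_C = 13.8/3.3 = 4.18 mA.
Check: β·I_B = 25.2 mA > I_C = 4.18 mA, confirming saturation.

saturation; I_C ≈ 4.2 mA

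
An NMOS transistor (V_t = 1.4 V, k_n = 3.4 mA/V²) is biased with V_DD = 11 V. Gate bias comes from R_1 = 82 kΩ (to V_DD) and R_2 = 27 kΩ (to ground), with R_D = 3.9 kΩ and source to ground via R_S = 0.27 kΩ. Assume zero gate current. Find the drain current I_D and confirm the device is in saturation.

I_D ≈ 1.5 mA

V_G = V_DD·R_2/(R_1+R_2) = 11×27/109 = 2.72 V.
Assume saturation: I_D = (k_n/2)(V_GS − V_t)² with V_GS = V_G − I_D·R_S = 2.72 − 0.27·I_D.
Substituting gives 0.124·I_D² − 2.22·I_D + 2.98 = 0, with roots I_D = 1.47 or 16.4 mA.
The root I_D = 16.4 mA gives V_GS = -1.71 V ≤ V_t, so take I_D = 1.47 mA.
Then V_GS = 2.33 V and V_DS = V_DD − I_D(R_D+R_S) = 11 − 1.47×4.17 = 4.88 V.
Saturation requires V_DS ≥ V_GS − V_t = 0.929 V; 4.88 ≥ 0.929 ✓.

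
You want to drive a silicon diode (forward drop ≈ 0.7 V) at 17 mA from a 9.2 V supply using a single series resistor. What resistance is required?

The resistor drops V_S − V_D = 9.2 − 0.7 = 8.5 V at 17 mA.
R = 8.5 V / 17 mA = 0.5 kΩ.

R ≈ 0.5 kΩ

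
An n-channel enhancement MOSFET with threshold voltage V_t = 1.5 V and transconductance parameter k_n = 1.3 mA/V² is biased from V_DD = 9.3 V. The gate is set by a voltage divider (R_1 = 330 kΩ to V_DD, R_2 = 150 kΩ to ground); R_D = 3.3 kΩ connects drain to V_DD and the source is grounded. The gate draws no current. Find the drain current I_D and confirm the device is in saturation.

V_G = V_DD·R_2/(R_1+R_2) = 9.3×150/480 = 2.91 V. With the source grounded, V_GS = V_G = 2.91 V.
Assume saturation: I_D = (k_n/2)(V_GS − V_t)² = (1.3/2)×(2.91 − 1.5)² = 0.65×1.41² = 1.29 mA.
V_DS = V_DD − I_D·R_D = 9.3 − 1.29×3.3 = 5.06 V.
Saturation requires V_DS ≥ V_GS − V_t = 1.41 V; 5.06 ≥ 1.41 ✓.

I_D ≈ 1.3 mA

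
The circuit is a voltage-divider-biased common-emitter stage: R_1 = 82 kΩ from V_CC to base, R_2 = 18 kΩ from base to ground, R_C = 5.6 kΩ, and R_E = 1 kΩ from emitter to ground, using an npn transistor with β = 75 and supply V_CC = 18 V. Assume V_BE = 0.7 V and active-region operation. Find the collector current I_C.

I_C ≈ 2.1 mA

Thevenize the base divider: V_Th = V_CC·R_2/(R_1+R_2) = 18×18/100 = 3.24 V, R_Th = R_1‖R_2 = 14.8 kΩ.
Base-emitter loop: V_Th = I_B·R_Th + V_BE + (β+1)I_B·R_E, so I_B = (3.24 − 0.7) / (14.8 + 76×1) = 0.028 mA.
I_C = β·I_B = 75×0.028 = 2.1 mA, and I_E = (β+1)I_B = 2.13 mA.
V_CE = V_CC − I_C·R_C − I_E·R_E = 18 − 2.1×5.6 − 2.13×1 = 4.12 V.
V_CE = 4.12 V > 0.2 V confirms active-region operation.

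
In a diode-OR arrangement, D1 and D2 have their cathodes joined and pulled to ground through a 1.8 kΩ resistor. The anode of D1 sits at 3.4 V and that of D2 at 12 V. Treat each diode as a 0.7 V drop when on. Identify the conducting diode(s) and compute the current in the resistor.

Only D2 conducts; I_R ≈ 6.3 mA

Assume both conduct. Then node N would need to be at both 3.4−0.7 = 2.7 V and 12−0.7 = 11.3 V, which is impossible.
Assume only D2 conducts: V_N = 12 − 0.7 = 11.3 V, so I_R = 11.3/1.8 = 6.28 mA.
Check D1: its anode-to-cathode voltage is 3.4 − 11.3 = -7.9 V < 0.7 V, so it is off. The assumption is consistent.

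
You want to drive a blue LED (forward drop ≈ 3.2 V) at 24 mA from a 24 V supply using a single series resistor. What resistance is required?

R ≈ 0.87 kΩ

The resistor drops V_S − V_D = 24 − 3.2 = 20.8 V at 24 mA.
R = 20.8 V / 24 mA = 0.867 kΩ.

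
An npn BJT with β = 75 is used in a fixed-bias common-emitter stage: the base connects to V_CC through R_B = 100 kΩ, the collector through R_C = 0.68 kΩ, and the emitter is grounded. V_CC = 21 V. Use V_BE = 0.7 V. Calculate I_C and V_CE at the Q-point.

Base loop: V_CC = I_B·R_B + V_BE, so I_B = (21 − 0.7)/100 kΩ = 0.203 mA.
In the active region I_C = β·I_B = 75 × 0.203 = 15.2 mA.
Collector loop: V_CE = V_CC − I_C·R_C = 21 − 15.2×0.68 = 10.6 V.
Since V_CE = 10.6 V > V_CE(sat) ≈ 0.2 V, the transistor is in the active region as assumed.

I_C ≈ 15 mA, V_CE ≈ 11 V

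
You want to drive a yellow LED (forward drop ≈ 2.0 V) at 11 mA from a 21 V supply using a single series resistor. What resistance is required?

The resistor drops V_S − V_D = 21 − 2.0 = 19 V at 11 mA.
R = 19 V / 11 mA = 1.73 kΩ.

R ≈ 1.7 kΩ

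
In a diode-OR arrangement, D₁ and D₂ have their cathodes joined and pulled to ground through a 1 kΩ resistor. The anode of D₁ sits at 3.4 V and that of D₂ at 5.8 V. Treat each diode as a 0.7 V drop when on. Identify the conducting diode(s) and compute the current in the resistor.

Assume both conduct. Then node N would need to be at both 3.4−0.7 = 2.7 V and 5.8−0.7 = 5.1 V, which is impossible.
Assume only D₂ conducts: V_N = 5.8 − 0.7 = 5.1 V, so I_R = 5.1/1 = 5.1 mA.
Check D₁: its anode-to-cathode voltage is 3.4 − 5.1 = -1.7 V < 0.7 V, so it is off. The assumption is consistent.

Only D₂ conducts; I_R ≈ 5.1 mA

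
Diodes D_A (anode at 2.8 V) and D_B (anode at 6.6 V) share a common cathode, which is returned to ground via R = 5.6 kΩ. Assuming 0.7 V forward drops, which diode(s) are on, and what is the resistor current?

Only D_B conducts; I_R ≈ 1.1 mA

Assume both conduct. Then node N would need to be at both 2.8−0.7 = 2.1 V and 6.6−0.7 = 5.9 V, which is impossible.
Assume only D_B conducts: V_N = 6.6 − 0.7 = 5.9 V, so I_R = 5.9/5.6 = 1.05 mA.
Check D_A: its anode-to-cathode voltage is 2.8 − 5.9 = -3.1 V < 0.7 V, so it is off. The assumption is consistent.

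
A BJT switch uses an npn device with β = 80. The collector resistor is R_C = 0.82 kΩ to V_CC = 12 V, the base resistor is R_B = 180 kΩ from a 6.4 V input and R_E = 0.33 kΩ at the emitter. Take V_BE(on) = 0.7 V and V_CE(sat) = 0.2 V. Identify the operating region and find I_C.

active; I_C ≈ 2.2 mA

Assume active. Base-emitter loop: I_B = (V_BB − V_BE)/(R_B + (β+1)R_E) = (6.4 − 0.7)/(180 + 81×0.33) = 0.0276 mA.
I_C = β·I_B = 80×0.0276 = 2.21 mA.
V_CE = V_CC − I_C·R_C − I_E·R_E = 12 − 2.21×0.82 − 2.23×0.33 = 9.45 V > V_CE(sat), so the active-region assumption holds.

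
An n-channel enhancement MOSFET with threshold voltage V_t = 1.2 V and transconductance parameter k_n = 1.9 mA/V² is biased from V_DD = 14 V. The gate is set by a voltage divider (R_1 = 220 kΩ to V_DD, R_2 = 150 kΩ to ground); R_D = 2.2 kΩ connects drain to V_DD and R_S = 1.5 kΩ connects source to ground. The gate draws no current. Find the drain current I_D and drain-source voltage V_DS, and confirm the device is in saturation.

V_G = V_DD·R_2/(R_1+R_2) = 14×150/370 = 5.68 V.
Assume saturation: I_D = (k_n/2)(V_GS − V_t)² with V_GS = V_G − I_D·R_S = 5.68 − 1.5·I_D.
Substituting gives 2.14·I_D² − 13.8·I_D + 19 = 0, with roots I_D = 2.01 or 4.42 mA.
The root I_D = 4.42 mA gives V_GS = -0.958 V ≤ V_t, so take I_D = 2.01 mA.
Then V_GS = 2.66 V and V_DS = V_DD − I_D(R_D+R_S) = 14 − 2.01×3.7 = 6.55 V.
Saturation requires V_DS ≥ V_GS − V_t = 1.46 V; 6.55 ≥ 1.46 ✓.

I_D ≈ 2 mA, V_DS ≈ 6.6 V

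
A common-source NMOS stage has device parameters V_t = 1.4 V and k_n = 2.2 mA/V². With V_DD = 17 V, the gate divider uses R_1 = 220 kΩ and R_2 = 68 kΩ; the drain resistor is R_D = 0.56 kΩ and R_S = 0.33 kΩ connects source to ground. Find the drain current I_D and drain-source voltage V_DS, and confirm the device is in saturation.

V_G = V_DD·R_2/(R_1+R_2) = 17×68/288 = 4.01 V.
Assume saturation: I_D = (k_n/2)(V_GS − V_t)² with V_GS = V_G − I_D·R_S = 4.01 − 0.33·I_D.
Substituting gives 0.12·I_D² − 2.9·I_D + 7.52 = 0, with roots I_D = 2.95 or 21.2 mA.
The root I_D = 21.2 mA gives V_GS = -2.99 V ≤ V_t, so take I_D = 2.95 mA.
Then V_GS = 3.04 V and V_DS = V_DD − I_D(R_D+R_S) = 17 − 2.95×0.89 = 14.4 V.
Saturation requires V_DS ≥ V_GS − V_t = 1.64 V; 14.4 ≥ 1.64 ✓.

I_D ≈ 3 mA, V_DS ≈ 14 V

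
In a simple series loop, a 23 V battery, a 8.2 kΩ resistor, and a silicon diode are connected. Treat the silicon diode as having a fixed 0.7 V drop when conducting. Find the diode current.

KVL around the loop: 23 = V_D + I·R = 0.7 + I × 8.2 kΩ.
So I = (23 − 0.7) / 8.2 kΩ = 22.3 / 8.2 = 2.72 mA.

I ≈ 2.7 mA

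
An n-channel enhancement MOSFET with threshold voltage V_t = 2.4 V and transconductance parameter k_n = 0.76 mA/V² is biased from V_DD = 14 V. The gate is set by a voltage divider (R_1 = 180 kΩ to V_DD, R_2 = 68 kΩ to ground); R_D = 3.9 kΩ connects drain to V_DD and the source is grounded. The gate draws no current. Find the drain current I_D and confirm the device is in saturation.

V_G = V_DD·R_2/(R_1+R_2) = 14×68/248 = 3.84 V. With the source grounded, V_GS = V_G = 3.84 V.
Assume saturation: I_D = (k_n/2)(V_GS − V_t)² = (0.76/2)×(3.84 − 2.4)² = 0.38×1.44² = 0.787 mA.
V_DS = V_DD − I_D·R_D = 14 − 0.787×3.9 = 10.9 V.
Saturation requires V_DS ≥ V_GS − V_t = 1.44 V; 10.9 ≥ 1.44 ✓.

I_D ≈ 0.79 mA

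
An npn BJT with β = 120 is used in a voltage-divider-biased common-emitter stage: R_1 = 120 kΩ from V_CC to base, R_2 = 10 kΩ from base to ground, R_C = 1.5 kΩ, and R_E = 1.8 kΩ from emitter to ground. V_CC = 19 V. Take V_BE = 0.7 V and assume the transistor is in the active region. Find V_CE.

V_CE ≈ 18 V

Thevenize the base divider: V_Th = V_CC·R_2/(R_1+R_2) = 19×10/130 = 1.46 V, R_Th = R_1‖R_2 = 9.23 kΩ.
Base-emitter loop: V_Th = I_B·R_Th + V_BE + (β+1)I_B·R_E, so I_B = (1.46 − 0.7) / (9.23 + 121×1.8) = 0.00335 mA.
I_C = β·I_B = 120×0.00335 = 0.403 mA, and I_E = (β+1)I_B = 0.406 mA.
V_CE = V_CC − I_C·R_C − I_E·R_E = 19 − 0.403×1.5 − 0.406×1.8 = 17.7 V.
V_CE = 17.7 V > 0.2 V confirms active-region operation.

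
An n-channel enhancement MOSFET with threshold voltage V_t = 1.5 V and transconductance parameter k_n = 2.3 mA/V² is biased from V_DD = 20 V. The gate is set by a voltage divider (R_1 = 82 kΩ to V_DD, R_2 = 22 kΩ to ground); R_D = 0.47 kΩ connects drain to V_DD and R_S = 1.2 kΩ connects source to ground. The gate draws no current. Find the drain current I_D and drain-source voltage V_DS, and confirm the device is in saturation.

I_D ≈ 1.4 mA, V_DS ≈ 18 V

V_G = V_DD·R_2/(R_1+R_2) = 20×22/104 = 4.23 V.
Assume saturation: I_D = (k_n/2)(V_GS − V_t)² with V_GS = V_G − I_D·R_S = 4.23 − 1.2·I_D.
Substituting gives 1.66·I_D² − 8.54·I_D + 8.58 = 0, with roots I_D = 1.37 or 3.79 mA.
The root I_D = 3.79 mA gives V_GS = -0.315 V ≤ V_t, so take I_D = 1.37 mA.
Then V_GS = 2.59 V and V_DS = V_DD − I_D(R_D+R_S) = 20 − 1.37×1.67 = 17.7 V.
Saturation requires V_DS ≥ V_GS − V_t = 1.09 V; 17.7 ≥ 1.09 ✓.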